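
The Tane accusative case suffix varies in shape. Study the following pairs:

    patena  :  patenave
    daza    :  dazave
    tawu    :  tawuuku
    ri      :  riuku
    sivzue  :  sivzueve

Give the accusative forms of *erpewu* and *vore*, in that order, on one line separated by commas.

Looking at the last vowel of each stem: -uku when the last vowel of the stem is a high vowel (*tawu*, *ri*); -ve when the last vowel of the stem is a non-high vowel (*patena*, *daza*, *sivzue*).
*erpewu* — last vowel /u/ (a high vowel) → -uku → *erpewuuku*.
*vore* — last vowel /e/ (a non-high vowel) → -ve → *voreve*.

erpewuuku, voreve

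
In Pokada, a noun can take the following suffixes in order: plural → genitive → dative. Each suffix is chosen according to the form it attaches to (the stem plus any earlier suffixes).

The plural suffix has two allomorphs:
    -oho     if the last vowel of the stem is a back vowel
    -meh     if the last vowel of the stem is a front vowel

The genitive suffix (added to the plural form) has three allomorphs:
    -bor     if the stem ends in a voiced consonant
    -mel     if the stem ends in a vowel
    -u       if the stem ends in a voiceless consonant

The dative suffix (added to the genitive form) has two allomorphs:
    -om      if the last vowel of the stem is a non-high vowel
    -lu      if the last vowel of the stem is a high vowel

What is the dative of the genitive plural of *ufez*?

ufezmehulu

*ufez*: last vowel = /e/, a front vowel → -meh → *ufezmeh*.
The final sound of the plural form *ufezmeh* is /h/, which is a voiceless consonant, so the genitive suffix is -u, giving *ufezmehu*.
The genitive form *ufezmehu* — last vowel /u/ (a high vowel) → -lu → *ufezmehulu*.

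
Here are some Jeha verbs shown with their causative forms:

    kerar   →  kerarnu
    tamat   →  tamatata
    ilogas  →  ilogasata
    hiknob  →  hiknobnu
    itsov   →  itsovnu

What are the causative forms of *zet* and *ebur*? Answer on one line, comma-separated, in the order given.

zetata, eburnu

The alternation tracks the final consonant of the stem — -ata when the stem ends in a voiceless consonant (*tamat*, *ilogas*); -nu when the stem ends in a voiced consonant (*kerar*, *hiknob*, *itsov*).
*zet*: final consonant = /t/, voiceless → -ata → *zetata*.
The final consonant of *ebur* is /r/, which is voiced, so the suffix is -nu, giving *eburnu*.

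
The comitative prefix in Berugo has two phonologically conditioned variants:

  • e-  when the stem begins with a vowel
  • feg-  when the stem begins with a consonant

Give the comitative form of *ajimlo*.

*ajimlo* — first sound /a/ (a vowel) → e- → *eajimlo*.

eajimlo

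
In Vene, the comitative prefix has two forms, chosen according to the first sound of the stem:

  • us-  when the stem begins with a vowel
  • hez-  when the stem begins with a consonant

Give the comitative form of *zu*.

*zu* — first sound /z/ (a consonant) → hez- → *hezzu*.

hezzu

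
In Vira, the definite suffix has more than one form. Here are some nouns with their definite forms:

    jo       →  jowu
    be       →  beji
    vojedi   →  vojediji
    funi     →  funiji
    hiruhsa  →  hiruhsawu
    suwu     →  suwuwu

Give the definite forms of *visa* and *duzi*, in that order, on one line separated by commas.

The alternation tracks the last vowel of the stem — -ji when the last vowel of the stem is a front vowel (*be*, *vojedi*, *funi*); -wu when the last vowel of the stem is a back vowel (*jo*, *hiruhsa*, *suwu*).
*visa* — last vowel /a/ (a back vowel) → -wu → *visawu*.
The last vowel of *duzi* is /i/, which is a front vowel, so the suffix is -ji, giving *duziji*.

visawu, duziji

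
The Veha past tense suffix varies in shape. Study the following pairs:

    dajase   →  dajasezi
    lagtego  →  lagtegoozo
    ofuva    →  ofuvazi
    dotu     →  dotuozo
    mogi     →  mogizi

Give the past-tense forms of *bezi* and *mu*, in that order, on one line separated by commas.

bezizi, muozo

The pattern is rounding harmony: -ozo when the last vowel of the stem is a rounded vowel (*lagtego*, *dotu*); -zi when the last vowel of the stem is an unrounded vowel (*dajase*, *ofuva*, *mogi*).
Since the last vowel of *bezi* is /i/ (an unrounded vowel), it takes -zi, giving *bezizi*.
*mu* — last vowel /u/ (a rounded vowel) → -ozo → *muozo*.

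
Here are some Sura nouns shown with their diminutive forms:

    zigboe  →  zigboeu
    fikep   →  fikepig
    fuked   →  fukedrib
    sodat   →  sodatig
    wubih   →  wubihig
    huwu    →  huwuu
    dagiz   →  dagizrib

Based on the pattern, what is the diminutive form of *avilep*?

avilepig

The alternation tracks the final sound of the stem — -ig when the stem ends in a voiceless consonant (*fikep*, *sodat*, *wubih*); -rib when the stem ends in a voiced consonant (*fuked*, *dagiz*); -u when the stem ends in a vowel (*zigboe*, *huwu*).
*avilep* — final sound /p/ (a voiceless consonant) → -ig → *avilepig*.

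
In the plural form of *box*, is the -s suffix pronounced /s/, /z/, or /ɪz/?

/ɪz/

The stem *box* ends in a sibilant (/s, z, ʃ, ʒ, tʃ, dʒ/).
The plural suffix surfaces as /ɪz/ after sibilants, /s/ after other voiceless consonants, and /z/ after other voiced sounds.
So the plural -s on *box* is pronounced /ɪz/.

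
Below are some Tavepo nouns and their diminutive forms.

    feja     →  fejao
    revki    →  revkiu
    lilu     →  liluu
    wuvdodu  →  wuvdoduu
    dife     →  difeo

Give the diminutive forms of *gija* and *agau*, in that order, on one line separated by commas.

gijao, agauu

The pattern is height harmony: -u when the last vowel of the stem is a high vowel (*revki*, *lilu*, *wuvdodu*); -o when the last vowel of the stem is a non-high vowel (*feja*, *dife*).
Since the last vowel of *gija* is /a/ (a non-high vowel), it takes -o, giving *gijao*.
*agau*: last vowel = /u/, a high vowel → -u → *agauu*.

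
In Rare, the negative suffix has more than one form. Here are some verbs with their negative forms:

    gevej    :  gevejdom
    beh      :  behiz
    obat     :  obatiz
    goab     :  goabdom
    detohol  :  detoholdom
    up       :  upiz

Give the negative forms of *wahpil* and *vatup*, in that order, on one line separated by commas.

wahpildom, vatupiz

The alternation tracks the final consonant of the stem — -iz when the stem ends in a voiceless consonant (*beh*, *obat*, *up*); -dom when the stem ends in a voiced consonant (*gevej*, *goab*, *detohol*).
*wahpil*: final consonant = /l/, voiced → -dom → *wahpildom*.
Since the final consonant of *vatup* is /p/ (voiceless), it takes -iz, giving *vatupiz*.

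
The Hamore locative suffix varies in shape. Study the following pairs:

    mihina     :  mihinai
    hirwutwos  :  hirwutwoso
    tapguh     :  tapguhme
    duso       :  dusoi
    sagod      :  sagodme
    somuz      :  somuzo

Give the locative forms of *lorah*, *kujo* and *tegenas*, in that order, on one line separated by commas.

lorahme, kujoi, tegenaso

Looking at the final sound of each stem: -o when the stem ends in a sibilant (*hirwutwos*, *somuz*); -me when the stem ends in a non-sibilant consonant (*tapguh*, *sagod*); -i when the stem ends in a vowel (*mihina*, *duso*).
*lorah* — final sound /h/ (a non-sibilant consonant) → -me → *lorahme*.
Since the final sound of *kujo* is /o/ (a vowel), it takes -i, giving *kujoi*.
Since the final sound of *tegenas* is /s/ (a sibilant), it takes -o, giving *tegenaso*.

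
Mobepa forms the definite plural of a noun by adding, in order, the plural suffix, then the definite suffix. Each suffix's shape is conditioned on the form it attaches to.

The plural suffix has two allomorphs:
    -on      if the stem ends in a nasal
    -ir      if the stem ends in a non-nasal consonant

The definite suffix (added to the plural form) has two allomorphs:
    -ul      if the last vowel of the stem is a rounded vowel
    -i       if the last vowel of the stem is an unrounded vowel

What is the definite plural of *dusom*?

Since the final consonant of *dusom* is /m/ (a nasal), it takes -on, giving *dusomon*.
Since the last vowel of the plural form *dusomon* is /o/ (a rounded vowel), it takes -ul, giving *dusomonul*.

dusomonul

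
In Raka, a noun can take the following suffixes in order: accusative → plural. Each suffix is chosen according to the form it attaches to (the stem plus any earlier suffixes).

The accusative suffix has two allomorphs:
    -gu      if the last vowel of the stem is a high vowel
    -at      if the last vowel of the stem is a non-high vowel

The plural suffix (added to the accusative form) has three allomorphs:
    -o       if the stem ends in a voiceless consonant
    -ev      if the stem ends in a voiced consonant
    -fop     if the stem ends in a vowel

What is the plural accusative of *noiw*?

The last vowel of *noiw* is /i/, which is a high vowel, so the accusative suffix is -gu, giving *noiwgu*.
Since the final sound of the accusative form *noiwgu* is /u/ (a vowel), it takes -fop, giving *noiwgufop*.

noiwgufop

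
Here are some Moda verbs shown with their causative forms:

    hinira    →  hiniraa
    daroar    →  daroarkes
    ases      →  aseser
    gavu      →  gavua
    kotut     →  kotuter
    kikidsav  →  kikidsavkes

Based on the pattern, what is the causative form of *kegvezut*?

kegvezuter

The alternation tracks the final sound of the stem — -er when the stem ends in a voiceless consonant (*ases*, *kotut*); -kes when the stem ends in a voiced consonant (*daroar*, *kikidsav*); -a when the stem ends in a vowel (*hinira*, *gavu*).
The final sound of *kegvezut* is /t/, which is a voiceless consonant, so the suffix is -er, giving *kegvezuter*.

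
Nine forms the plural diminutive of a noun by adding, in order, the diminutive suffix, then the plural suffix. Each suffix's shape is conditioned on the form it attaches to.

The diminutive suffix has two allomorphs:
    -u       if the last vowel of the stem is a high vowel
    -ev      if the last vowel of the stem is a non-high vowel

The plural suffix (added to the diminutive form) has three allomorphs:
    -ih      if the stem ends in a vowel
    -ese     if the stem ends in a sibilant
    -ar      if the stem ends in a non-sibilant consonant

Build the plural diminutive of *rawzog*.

rawzogevar

*rawzog*: last vowel = /o/, a non-high vowel → -ev → *rawzogev*.
The diminutive form *rawzogev*: final sound = /v/, a non-sibilant consonant → -ar → *rawzogevar*.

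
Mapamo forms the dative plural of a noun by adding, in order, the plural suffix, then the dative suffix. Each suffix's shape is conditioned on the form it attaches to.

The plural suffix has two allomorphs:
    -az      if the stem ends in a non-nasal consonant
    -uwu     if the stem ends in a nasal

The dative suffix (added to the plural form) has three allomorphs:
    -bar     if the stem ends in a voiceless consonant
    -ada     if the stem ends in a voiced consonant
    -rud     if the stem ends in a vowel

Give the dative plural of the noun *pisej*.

Since the final consonant of *pisej* is /j/ (non-nasal), it takes -az, giving *pisejaz*.
The plural form *pisejaz* — final sound /z/ (a voiced consonant) → -ada → *pisejazada*.

pisejazada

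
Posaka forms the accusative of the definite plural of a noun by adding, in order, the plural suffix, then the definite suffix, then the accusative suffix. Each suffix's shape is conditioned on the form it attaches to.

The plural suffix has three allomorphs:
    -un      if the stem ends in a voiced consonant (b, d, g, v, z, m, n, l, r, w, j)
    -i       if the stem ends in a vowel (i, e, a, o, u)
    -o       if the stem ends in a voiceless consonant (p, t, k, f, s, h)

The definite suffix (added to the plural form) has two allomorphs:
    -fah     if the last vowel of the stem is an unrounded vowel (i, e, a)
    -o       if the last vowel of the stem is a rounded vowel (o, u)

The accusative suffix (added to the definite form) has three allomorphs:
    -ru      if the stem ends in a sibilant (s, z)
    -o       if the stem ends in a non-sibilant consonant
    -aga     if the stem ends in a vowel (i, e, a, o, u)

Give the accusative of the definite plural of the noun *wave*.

waveifaho

Since the final sound of *wave* is /e/ (a vowel), it takes -i, giving *wavei*.
The plural form *wavei* — last vowel /i/ (an unrounded vowel) → -fah → *waveifah*.
The definite form *waveifah*: final sound = /h/, a non-sibilant consonant → -o → *waveifaho*.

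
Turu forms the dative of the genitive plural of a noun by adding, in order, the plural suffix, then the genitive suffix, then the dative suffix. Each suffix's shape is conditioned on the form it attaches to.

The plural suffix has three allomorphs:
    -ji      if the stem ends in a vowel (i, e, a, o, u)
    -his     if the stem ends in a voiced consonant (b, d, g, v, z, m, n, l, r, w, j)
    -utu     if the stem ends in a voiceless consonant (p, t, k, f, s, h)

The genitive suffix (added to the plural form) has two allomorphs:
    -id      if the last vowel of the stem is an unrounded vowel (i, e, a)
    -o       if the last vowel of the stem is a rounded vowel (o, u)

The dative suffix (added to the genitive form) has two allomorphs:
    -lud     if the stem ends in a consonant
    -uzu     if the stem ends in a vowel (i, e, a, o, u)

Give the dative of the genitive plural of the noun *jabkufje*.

jabkufjejiidlud

*jabkufje* — final sound /e/ (a vowel) → -ji → *jabkufjeji*.
The plural form *jabkufjeji*: last vowel = /i/, an unrounded vowel → -id → *jabkufjejiid*.
The genitive form *jabkufjejiid* — final sound /d/ (a consonant) → -lud → *jabkufjejiidlud*.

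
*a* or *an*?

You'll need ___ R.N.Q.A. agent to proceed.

The indefinite article is chosen by the initial *sound* of the following word, not its spelling.
The initialism *R.N.Q.A.* is read letter by letter; the first letter, R, is pronounced /ɑr/, which begins with a vowel sound.
So the article is *an*: You'll need an R.N.Q.A. agent to proceed.

an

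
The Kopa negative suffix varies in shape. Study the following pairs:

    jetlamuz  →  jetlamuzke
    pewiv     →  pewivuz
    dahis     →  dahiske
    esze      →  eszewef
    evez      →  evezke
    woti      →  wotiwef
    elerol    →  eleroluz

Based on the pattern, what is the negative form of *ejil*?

Looking at the final sound of each stem: -ke when the stem ends in a sibilant (*jetlamuz*, *dahis*, *evez*); -uz when the stem ends in a non-sibilant consonant (*pewiv*, *elerol*); -wef when the stem ends in a vowel (*esze*, *woti*).
The final sound of *ejil* is /l/, which is a non-sibilant consonant, so the suffix is -uz, giving *ejiluz*.

ejiluz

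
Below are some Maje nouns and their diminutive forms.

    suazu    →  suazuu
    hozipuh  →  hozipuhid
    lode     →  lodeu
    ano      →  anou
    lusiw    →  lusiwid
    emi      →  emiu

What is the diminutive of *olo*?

The pattern is consonant vs. vowel: -id when the stem ends in a consonant (*hozipuh*, *lusiw*); -u when the stem ends in a vowel (*suazu*, *lode*, *ano*, *emi*).
The final sound of *olo* is /o/, which is a vowel, so the suffix is -u, giving *olou*.

olou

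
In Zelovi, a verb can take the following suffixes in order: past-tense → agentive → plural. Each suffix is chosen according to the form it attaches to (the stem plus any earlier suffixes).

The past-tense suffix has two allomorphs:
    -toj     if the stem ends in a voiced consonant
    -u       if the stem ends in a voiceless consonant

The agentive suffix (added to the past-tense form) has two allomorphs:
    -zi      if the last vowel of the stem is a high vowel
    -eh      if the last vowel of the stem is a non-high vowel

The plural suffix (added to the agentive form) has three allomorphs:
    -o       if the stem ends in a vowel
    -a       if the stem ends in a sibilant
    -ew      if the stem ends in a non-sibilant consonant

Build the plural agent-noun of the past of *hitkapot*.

hitkapotuzio

Since the final consonant of *hitkapot* is /t/ (voiceless), it takes -u, giving *hitkapotu*.
Since the last vowel of the past-tense form *hitkapotu* is /u/ (a high vowel), it takes -zi, giving *hitkapotuzi*.
The agentive form *hitkapotuzi*: final sound = /i/, a vowel → -o → *hitkapotuzio*.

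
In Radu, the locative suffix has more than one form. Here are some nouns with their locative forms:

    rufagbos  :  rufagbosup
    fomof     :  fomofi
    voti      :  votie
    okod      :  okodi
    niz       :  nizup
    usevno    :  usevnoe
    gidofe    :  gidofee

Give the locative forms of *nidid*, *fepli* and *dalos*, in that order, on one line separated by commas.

Looking at the final sound of each stem: -up when the stem ends in a sibilant (*rufagbos*, *niz*); -i when the stem ends in a non-sibilant consonant (*fomof*, *okod*); -e when the stem ends in a vowel (*voti*, *usevno*, *gidofe*).
*nidid*: final sound = /d/, a non-sibilant consonant → -i → *nididi*.
*fepli* — final sound /i/ (a vowel) → -e → *feplie*.
The final sound of *dalos* is /s/, which is a sibilant, so the suffix is -up, giving *dalosup*.

nididi, feplie, dalosup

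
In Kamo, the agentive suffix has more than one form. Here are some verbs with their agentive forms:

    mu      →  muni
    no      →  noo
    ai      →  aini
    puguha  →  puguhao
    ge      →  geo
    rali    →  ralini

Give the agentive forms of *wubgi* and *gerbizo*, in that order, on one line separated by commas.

The pattern is height harmony: -ni when the last vowel of the stem is a high vowel (*mu*, *ai*, *rali*); -o when the last vowel of the stem is a non-high vowel (*no*, *puguha*, *ge*).
The last vowel of *wubgi* is /i/, which is a high vowel, so the suffix is -ni, giving *wubgini*.
*gerbizo* — last vowel /o/ (a non-high vowel) → -o → *gerbizoo*.

wubgini, gerbizoo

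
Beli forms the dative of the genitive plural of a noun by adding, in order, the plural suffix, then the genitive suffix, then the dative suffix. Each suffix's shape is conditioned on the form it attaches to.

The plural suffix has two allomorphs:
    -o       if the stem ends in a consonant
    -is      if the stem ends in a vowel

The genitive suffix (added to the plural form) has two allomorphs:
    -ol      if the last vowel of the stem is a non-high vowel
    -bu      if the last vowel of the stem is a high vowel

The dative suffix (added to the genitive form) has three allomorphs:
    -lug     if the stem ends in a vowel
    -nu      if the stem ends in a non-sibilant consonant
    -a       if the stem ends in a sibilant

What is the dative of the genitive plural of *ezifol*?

*ezifol*: final sound = /l/, a consonant → -o → *ezifolo*.
The last vowel of the plural form *ezifolo* is /o/, which is a non-high vowel, so the genitive suffix is -ol, giving *ezifolool*.
The genitive form *ezifolool*: final sound = /l/, a non-sibilant consonant → -nu → *ezifoloolnu*.

ezifoloolnu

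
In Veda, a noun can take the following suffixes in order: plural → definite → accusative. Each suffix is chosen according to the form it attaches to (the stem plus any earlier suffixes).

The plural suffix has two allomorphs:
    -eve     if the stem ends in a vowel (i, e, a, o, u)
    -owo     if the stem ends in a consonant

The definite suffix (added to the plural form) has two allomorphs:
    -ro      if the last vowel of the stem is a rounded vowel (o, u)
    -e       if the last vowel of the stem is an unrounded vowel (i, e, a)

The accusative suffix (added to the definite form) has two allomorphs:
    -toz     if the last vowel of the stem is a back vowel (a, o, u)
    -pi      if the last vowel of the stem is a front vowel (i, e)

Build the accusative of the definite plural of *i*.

Since the final sound of *i* is /i/ (a vowel), it takes -eve, giving *ieve*.
The plural form *ieve*: last vowel = /e/, an unrounded vowel → -e → *ievee*.
The last vowel of the definite form *ievee* is /e/, which is a front vowel, so the accusative suffix is -pi, giving *ieveepi*.

ieveepi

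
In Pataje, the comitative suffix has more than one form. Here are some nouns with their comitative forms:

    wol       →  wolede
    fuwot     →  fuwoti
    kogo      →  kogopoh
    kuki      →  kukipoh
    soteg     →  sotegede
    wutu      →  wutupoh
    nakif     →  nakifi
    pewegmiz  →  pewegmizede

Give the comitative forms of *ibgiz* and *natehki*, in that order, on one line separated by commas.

The suffix is conditioned by the final sound: -i when the stem ends in a voiceless consonant (*fuwot*, *nakif*); -ede when the stem ends in a voiced consonant (*wol*, *soteg*, *pewegmiz*); -poh when the stem ends in a vowel (*kogo*, *kuki*, *wutu*).
*ibgiz* — final sound /z/ (a voiced consonant) → -ede → *ibgizede*.
Since the final sound of *natehki* is /i/ (a vowel), it takes -poh, giving *natehkipoh*.

ibgizede, natehkipoh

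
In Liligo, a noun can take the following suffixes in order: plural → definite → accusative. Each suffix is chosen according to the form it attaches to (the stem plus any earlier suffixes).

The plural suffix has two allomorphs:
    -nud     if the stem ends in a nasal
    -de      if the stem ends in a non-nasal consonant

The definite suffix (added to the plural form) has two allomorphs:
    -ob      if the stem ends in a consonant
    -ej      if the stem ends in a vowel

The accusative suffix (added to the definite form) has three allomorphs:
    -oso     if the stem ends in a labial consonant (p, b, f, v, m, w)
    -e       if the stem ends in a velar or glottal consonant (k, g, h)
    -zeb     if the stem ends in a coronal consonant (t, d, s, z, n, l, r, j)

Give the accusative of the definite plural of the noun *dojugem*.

dojugemnudoboso

*dojugem* — final consonant /m/ (a nasal) → -nud → *dojugemnud*.
The final sound of the plural form *dojugemnud* is /d/, which is a consonant, so the definite suffix is -ob, giving *dojugemnudob*.
The final consonant of the definite form *dojugemnudob* is /b/, which is labial, so the accusative suffix is -oso, giving *dojugemnudoboso*.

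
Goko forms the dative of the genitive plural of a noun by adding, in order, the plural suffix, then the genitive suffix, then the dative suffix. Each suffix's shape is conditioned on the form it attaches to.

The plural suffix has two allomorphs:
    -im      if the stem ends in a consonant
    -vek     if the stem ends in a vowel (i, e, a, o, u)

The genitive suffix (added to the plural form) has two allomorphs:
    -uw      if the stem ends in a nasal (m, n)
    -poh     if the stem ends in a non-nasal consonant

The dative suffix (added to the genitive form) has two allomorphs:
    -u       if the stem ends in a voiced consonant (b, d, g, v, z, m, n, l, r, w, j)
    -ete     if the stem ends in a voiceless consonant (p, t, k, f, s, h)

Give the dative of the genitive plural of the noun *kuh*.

kuhimuwu

The final sound of *kuh* is /h/, which is a consonant, so the plural suffix is -im, giving *kuhim*.
The final consonant of the plural form *kuhim* is /m/, which is a nasal, so the genitive suffix is -uw, giving *kuhimuw*.
The genitive form *kuhimuw*: final consonant = /w/, voiced → -u → *kuhimuwu*.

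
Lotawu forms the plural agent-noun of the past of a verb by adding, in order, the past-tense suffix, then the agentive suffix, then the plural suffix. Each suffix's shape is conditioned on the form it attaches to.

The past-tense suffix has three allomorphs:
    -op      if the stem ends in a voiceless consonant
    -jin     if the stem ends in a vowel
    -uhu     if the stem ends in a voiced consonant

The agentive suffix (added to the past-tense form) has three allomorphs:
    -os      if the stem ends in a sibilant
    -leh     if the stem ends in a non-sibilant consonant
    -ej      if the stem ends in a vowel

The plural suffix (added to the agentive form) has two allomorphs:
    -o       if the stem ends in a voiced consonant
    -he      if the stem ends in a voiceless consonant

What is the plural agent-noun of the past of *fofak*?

fofakoplehhe

Since the final sound of *fofak* is /k/ (a voiceless consonant), it takes -op, giving *fofakop*.
The past-tense form *fofakop*: final sound = /p/, a non-sibilant consonant → -leh → *fofakopleh*.
The agentive form *fofakopleh*: final consonant = /h/, voiceless → -he → *fofakoplehhe*.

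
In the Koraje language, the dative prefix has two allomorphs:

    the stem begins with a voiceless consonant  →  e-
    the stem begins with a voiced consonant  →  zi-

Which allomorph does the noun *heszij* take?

The first consonant of *heszij* is /h/, which is voiceless, so the prefix is e-.

e-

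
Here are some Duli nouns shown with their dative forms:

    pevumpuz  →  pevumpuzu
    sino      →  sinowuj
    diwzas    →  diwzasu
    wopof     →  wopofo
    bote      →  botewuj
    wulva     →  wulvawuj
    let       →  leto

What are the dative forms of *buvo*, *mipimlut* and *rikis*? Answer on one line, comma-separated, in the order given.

The pattern is sibilance of the final sound: -u when the stem ends in a sibilant (*pevumpuz*, *diwzas*); -o when the stem ends in a non-sibilant consonant (*wopof*, *let*); -wuj when the stem ends in a vowel (*sino*, *bote*, *wulva*).
*buvo*: final sound = /o/, a vowel → -wuj → *buvowuj*.
*mipimlut*: final sound = /t/, a non-sibilant consonant → -o → *mipimluto*.
*rikis* — final sound /s/ (a sibilant) → -u → *rikisu*.

buvowuj, mipimluto, rikisu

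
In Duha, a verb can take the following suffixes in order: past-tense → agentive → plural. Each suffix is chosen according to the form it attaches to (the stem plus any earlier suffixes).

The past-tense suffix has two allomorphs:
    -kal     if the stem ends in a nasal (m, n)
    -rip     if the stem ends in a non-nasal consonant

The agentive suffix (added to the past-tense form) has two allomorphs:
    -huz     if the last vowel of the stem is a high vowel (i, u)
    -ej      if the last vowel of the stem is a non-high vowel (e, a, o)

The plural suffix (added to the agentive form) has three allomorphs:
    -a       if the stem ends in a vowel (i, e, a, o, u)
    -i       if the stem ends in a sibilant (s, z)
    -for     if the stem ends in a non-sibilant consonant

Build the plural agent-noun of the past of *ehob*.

ehobriphuzi

The final consonant of *ehob* is /b/, which is non-nasal, so the past-tense suffix is -rip, giving *ehobrip*.
The last vowel of the past-tense form *ehobrip* is /i/, which is a high vowel, so the agentive suffix is -huz, giving *ehobriphuz*.
The final sound of the agentive form *ehobriphuz* is /z/, which is a sibilant, so the plural suffix is -i, giving *ehobriphuzi*.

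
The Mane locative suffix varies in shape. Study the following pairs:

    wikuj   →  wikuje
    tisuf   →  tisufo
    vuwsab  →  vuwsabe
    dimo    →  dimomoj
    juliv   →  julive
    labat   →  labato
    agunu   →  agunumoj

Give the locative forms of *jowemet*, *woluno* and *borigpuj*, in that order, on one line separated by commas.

Looking at the final sound of each stem: -o when the stem ends in a voiceless consonant (*tisuf*, *labat*); -e when the stem ends in a voiced consonant (*wikuj*, *vuwsab*, *juliv*); -moj when the stem ends in a vowel (*dimo*, *agunu*).
The final sound of *jowemet* is /t/, which is a voiceless consonant, so the suffix is -o, giving *jowemeto*.
The final sound of *woluno* is /o/, which is a vowel, so the suffix is -moj, giving *wolunomoj*.
The final sound of *borigpuj* is /j/, which is a voiced consonant, so the suffix is -e, giving *borigpuje*.

jowemeto, wolunomoj, borigpuje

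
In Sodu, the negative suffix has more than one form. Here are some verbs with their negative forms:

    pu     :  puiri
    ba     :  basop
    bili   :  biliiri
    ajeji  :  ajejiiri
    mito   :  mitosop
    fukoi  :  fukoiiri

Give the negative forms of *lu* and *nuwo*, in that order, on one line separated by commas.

luiri, nuwosop

The pattern is height harmony: -iri when the last vowel of the stem is a high vowel (*pu*, *bili*, *ajeji*, *fukoi*); -sop when the last vowel of the stem is a non-high vowel (*ba*, *mito*).
*lu*: last vowel = /u/, a high vowel → -iri → *luiri*.
*nuwo*: last vowel = /o/, a non-high vowel → -sop → *nuwosop*.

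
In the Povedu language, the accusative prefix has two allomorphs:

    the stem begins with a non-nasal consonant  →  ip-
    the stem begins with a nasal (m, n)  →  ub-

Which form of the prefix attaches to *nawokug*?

ub-

*nawokug*: first consonant = /n/, a nasal → ub-.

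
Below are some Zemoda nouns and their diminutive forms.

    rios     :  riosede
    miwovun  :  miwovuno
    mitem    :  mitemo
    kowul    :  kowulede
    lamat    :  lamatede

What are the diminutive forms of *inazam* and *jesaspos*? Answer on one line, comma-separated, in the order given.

The pattern is nasality of the final consonant: -o when the stem ends in a nasal (*miwovun*, *mitem*); -ede when the stem ends in a non-nasal consonant (*rios*, *kowul*, *lamat*).
Since the final consonant of *inazam* is /m/ (a nasal), it takes -o, giving *inazamo*.
*jesaspos*: final consonant = /s/, non-nasal → -ede → *jesasposede*.

inazamo, jesasposede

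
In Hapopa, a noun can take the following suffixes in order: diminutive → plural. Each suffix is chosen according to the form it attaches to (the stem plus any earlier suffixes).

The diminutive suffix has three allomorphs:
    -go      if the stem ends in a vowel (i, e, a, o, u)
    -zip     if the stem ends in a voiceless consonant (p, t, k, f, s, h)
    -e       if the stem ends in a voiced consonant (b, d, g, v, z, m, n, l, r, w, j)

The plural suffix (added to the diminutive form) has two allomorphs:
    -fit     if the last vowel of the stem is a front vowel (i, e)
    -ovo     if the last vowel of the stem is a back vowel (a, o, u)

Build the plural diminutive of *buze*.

buzegoovo

*buze*: final sound = /e/, a vowel → -go → *buzego*.
The last vowel of the diminutive form *buzego* is /o/, which is a back vowel, so the plural suffix is -ovo, giving *buzegoovo*.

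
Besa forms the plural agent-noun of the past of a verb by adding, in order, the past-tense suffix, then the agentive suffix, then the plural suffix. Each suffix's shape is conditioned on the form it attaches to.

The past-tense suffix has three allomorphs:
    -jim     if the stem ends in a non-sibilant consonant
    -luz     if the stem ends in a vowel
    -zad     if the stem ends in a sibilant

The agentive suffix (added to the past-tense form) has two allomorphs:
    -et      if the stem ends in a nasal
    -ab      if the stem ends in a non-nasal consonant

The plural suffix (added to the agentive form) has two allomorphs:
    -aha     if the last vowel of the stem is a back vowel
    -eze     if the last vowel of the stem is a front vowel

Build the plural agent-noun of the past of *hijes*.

hijeszadabaha

*hijes* — final sound /s/ (a sibilant) → -zad → *hijeszad*.
The past-tense form *hijeszad*: final consonant = /d/, non-nasal → -ab → *hijeszadab*.
The agentive form *hijeszadab* — last vowel /a/ (a back vowel) → -aha → *hijeszadabaha*.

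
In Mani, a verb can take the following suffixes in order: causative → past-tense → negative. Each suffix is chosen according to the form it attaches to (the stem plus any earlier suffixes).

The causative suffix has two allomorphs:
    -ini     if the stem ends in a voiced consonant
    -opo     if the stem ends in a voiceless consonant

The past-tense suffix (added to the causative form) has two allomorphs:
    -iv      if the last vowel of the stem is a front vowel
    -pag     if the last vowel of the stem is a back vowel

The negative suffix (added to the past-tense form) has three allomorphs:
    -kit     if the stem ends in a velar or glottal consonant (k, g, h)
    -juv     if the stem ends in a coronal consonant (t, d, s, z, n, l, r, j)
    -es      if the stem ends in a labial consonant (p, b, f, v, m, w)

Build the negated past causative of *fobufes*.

fobufesopopagkit

*fobufes*: final consonant = /s/, voiceless → -opo → *fobufesopo*.
The last vowel of the causative form *fobufesopo* is /o/, which is a back vowel, so the past-tense suffix is -pag, giving *fobufesopopag*.
The past-tense form *fobufesopopag* — final consonant /g/ (velar/glottal) → -kit → *fobufesopopagkit*.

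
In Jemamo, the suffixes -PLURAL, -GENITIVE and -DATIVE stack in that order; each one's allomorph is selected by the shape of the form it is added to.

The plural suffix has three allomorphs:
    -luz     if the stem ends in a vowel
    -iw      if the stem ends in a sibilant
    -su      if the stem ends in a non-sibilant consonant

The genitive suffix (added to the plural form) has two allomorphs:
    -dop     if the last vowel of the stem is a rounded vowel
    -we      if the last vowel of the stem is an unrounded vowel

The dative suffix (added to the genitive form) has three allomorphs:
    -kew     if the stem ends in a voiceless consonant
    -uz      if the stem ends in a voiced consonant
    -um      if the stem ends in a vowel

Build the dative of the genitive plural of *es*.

The final sound of *es* is /s/, which is a sibilant, so the plural suffix is -iw, giving *esiw*.
Since the last vowel of the plural form *esiw* is /i/ (an unrounded vowel), it takes -we, giving *esiwwe*.
Since the final sound of the genitive form *esiwwe* is /e/ (a vowel), it takes -um, giving *esiwweum*.

esiwweum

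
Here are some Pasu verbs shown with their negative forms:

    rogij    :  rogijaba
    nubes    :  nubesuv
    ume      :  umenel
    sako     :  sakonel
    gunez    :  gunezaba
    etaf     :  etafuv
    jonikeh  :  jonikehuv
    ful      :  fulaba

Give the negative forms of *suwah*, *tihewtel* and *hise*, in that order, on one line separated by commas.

suwahuv, tihewtelaba, hisenel

The alternation tracks the final sound of the stem — -uv when the stem ends in a voiceless consonant (*nubes*, *etaf*, *jonikeh*); -aba when the stem ends in a voiced consonant (*rogij*, *gunez*, *ful*); -nel when the stem ends in a vowel (*ume*, *sako*).
The final sound of *suwah* is /h/, which is a voiceless consonant, so the suffix is -uv, giving *suwahuv*.
*tihewtel* — final sound /l/ (a voiced consonant) → -aba → *tihewtelaba*.
Since the final sound of *hise* is /e/ (a vowel), it takes -nel, giving *hisenel*.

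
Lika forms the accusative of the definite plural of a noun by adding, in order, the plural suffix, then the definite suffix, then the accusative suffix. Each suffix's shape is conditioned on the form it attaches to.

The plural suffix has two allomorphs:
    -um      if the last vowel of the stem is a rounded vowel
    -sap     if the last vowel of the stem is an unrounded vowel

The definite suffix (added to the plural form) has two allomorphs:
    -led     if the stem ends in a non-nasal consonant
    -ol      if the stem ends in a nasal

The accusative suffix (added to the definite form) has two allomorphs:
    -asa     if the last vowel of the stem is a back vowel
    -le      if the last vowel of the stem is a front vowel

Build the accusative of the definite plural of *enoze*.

Since the last vowel of *enoze* is /e/ (an unrounded vowel), it takes -sap, giving *enozesap*.
The plural form *enozesap* — final consonant /p/ (non-nasal) → -led → *enozesapled*.
The last vowel of the definite form *enozesapled* is /e/, which is a front vowel, so the accusative suffix is -le, giving *enozesapledle*.

enozesapledle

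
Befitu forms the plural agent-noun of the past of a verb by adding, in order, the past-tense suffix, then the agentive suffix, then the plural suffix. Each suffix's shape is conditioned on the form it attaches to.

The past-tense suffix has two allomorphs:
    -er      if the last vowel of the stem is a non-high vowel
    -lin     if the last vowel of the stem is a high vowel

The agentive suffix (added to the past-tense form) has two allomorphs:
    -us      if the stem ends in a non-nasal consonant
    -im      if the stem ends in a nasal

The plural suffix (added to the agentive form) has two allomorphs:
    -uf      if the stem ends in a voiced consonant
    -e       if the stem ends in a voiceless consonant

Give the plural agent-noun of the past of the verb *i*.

ilinimuf

*i*: last vowel = /i/, a high vowel → -lin → *ilin*.
Since the final consonant of the past-tense form *ilin* is /n/ (a nasal), it takes -im, giving *ilinim*.
Since the final consonant of the agentive form *ilinim* is /m/ (voiced), it takes -uf, giving *ilinimuf*.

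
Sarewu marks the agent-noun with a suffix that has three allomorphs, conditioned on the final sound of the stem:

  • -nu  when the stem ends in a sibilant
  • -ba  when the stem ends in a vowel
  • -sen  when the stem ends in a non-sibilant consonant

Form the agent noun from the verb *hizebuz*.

The final sound of *hizebuz* is /z/, which is a sibilant, so the suffix is -nu, giving *hizebuznu*.

hizebuznu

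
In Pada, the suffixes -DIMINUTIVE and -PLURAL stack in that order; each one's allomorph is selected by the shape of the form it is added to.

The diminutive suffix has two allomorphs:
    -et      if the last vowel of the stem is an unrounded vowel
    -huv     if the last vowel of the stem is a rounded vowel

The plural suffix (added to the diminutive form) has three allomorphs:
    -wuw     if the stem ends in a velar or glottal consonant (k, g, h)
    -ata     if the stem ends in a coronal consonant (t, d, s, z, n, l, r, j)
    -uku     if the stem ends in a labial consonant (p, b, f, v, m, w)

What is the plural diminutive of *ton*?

tonhuvuku

Since the last vowel of *ton* is /o/ (a rounded vowel), it takes -huv, giving *tonhuv*.
The diminutive form *tonhuv* — final consonant /v/ (labial) → -uku → *tonhuvuku*.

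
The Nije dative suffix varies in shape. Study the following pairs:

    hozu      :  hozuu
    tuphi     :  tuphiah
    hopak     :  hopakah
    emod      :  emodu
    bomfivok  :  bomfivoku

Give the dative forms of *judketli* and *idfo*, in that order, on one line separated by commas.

judketliah, idfou

The suffix is conditioned by the last vowel: -u when the last vowel of the stem is a rounded vowel (*hozu*, *emod*, *bomfivok*); -ah when the last vowel of the stem is an unrounded vowel (*tuphi*, *hopak*).
The last vowel of *judketli* is /i/, which is an unrounded vowel, so the suffix is -ah, giving *judketliah*.
*idfo* — last vowel /o/ (a rounded vowel) → -u → *idfou*.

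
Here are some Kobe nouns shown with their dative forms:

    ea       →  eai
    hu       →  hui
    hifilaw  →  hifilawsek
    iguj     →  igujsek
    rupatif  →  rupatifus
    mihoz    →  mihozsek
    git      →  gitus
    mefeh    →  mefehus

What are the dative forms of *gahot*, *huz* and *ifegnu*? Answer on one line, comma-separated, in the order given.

gahotus, huzsek, ifegnui

The suffix is conditioned by the final sound: -us when the stem ends in a voiceless consonant (*rupatif*, *git*, *mefeh*); -sek when the stem ends in a voiced consonant (*hifilaw*, *iguj*, *mihoz*); -i when the stem ends in a vowel (*ea*, *hu*).
Since the final sound of *gahot* is /t/ (a voiceless consonant), it takes -us, giving *gahotus*.
*huz* — final sound /z/ (a voiced consonant) → -sek → *huzsek*.
*ifegnu*: final sound = /u/, a vowel → -i → *ifegnui*.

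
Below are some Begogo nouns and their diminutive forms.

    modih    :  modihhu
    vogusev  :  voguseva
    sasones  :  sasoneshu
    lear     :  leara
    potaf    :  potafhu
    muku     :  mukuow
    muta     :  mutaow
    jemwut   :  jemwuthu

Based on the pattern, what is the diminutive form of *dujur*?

dujura

The pattern is voicing of the final sound: -hu when the stem ends in a voiceless consonant (*modih*, *sasones*, *potaf*, *jemwut*); -a when the stem ends in a voiced consonant (*vogusev*, *lear*); -ow when the stem ends in a vowel (*muku*, *muta*).
*dujur* — final sound /r/ (a voiced consonant) → -a → *dujura*.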